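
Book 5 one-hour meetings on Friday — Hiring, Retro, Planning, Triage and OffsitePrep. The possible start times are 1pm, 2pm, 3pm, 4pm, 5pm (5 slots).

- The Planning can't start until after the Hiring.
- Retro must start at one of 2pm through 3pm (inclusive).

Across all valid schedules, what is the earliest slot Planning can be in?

Precedence pushes Planning to at least 2pm.
Planning at 2pm is achievable: Hiring -> 1pm, OffsitePrep -> 1pm, Planning -> 2pm, Retro -> 2pm, Triage -> 1pm.

2pm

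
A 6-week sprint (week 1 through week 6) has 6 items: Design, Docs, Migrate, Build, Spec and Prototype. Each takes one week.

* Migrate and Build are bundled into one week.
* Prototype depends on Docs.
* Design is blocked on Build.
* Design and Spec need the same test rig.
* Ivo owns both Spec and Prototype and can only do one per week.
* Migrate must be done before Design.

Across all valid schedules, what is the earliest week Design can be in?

week 2

Precedence pushes Design to at least week 2.
Design at week 2 is achievable: Design -> week 2; Spec -> week 1; Migrate -> week 1; Prototype -> week 2; Docs -> week 1; Build -> week 1.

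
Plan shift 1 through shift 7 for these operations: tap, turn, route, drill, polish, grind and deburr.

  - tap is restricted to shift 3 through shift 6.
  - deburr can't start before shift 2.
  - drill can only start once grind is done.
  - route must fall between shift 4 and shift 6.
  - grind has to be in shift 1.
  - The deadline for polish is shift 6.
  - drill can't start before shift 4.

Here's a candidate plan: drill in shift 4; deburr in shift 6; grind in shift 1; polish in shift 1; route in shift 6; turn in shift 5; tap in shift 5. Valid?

Valid

grind has to be in shift 1 — holds.
deburr can't start before shift 2 — holds.
tap is restricted to shift 3 through shift 6 — holds.
drill can't start before shift 4 — holds.
route must fall between shift 4 and shift 6 — holds.
drill can only start once grind is done — holds.
The deadline for polish is shift 6 — holds.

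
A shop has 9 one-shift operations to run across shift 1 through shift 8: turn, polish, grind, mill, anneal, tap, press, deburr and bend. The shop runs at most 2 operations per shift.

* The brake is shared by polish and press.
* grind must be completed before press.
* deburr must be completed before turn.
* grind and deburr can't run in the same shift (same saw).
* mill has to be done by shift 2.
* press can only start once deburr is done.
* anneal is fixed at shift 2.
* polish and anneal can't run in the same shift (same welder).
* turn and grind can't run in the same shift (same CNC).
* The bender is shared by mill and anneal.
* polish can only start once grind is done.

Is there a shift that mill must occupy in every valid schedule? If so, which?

shift 1

mill's window is shift 1–shift 2.
anneal is fixed at shift 2, and mill can't share a shift with anneal.
So mill must be shift 1.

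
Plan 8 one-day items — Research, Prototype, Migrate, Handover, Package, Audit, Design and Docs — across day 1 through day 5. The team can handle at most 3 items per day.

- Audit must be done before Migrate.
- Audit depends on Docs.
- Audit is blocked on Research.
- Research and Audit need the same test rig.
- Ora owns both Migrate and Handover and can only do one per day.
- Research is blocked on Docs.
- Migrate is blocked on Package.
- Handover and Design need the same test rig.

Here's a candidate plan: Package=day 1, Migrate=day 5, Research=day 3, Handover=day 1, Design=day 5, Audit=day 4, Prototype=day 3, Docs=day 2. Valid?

Research is blocked on Docs — holds.
Handover and Design need the same test rig — holds.
Audit must be done before Migrate — holds.
Audit is blocked on Research — holds.
Research and Audit need the same test rig — holds.
Audit depends on Docs — holds.
The team can handle at most 3 items per day — holds.
Ora owns both Migrate and Handover and can only do one per day — holds.
Migrate is blocked on Package — holds.

Yes, all constraints hold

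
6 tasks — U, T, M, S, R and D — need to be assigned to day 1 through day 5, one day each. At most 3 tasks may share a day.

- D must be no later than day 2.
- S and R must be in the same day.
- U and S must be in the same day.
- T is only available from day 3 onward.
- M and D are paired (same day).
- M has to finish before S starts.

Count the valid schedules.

Splitting on U: it can be day 2 (3), day 3 (4), day 4 (4), day 5 (4). Listing each branch's schedules as (T, M, S, R, D) by day number:
U=day 2: (3,1,2,2,1) (4,1,2,2,1) (5,1,2,2,1) — 3.
U=day 3: (4,1,3,3,1) (4,2,3,3,2) (5,1,3,3,1) (5,2,3,3,2) — 4.
U=day 4: (3,1,4,4,1) (3,2,4,4,2) (5,1,4,4,1) (5,2,4,4,2) — 4.
U=day 5: (3,1,5,5,1) (3,2,5,5,2) (4,1,5,5,1) (4,2,5,5,2) — 4.
Summing: 3 + 4 + 4 + 4 = 15.

15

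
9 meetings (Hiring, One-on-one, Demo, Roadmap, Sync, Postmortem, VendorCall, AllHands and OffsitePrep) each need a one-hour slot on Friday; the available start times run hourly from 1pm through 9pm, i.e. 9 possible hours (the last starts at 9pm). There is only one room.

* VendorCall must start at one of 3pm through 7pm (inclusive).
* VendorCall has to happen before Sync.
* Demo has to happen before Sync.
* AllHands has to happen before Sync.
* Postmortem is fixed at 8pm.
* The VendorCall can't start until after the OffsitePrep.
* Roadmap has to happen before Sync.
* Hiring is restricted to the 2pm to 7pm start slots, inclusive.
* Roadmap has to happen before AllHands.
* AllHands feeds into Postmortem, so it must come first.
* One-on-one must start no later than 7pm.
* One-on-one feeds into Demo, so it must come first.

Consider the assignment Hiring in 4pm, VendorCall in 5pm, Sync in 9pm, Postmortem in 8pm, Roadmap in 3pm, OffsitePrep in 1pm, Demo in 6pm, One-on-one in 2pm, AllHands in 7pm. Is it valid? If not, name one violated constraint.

Valid

VendorCall has to happen before Sync — holds.
Roadmap has to happen before Sync — holds.
Hiring is restricted to the 2pm to 7pm start slots, inclusive — holds.
One-on-one must start no later than 7pm — holds.
Demo has to happen before Sync — holds.
Postmortem is fixed at 8pm — holds.
Roadmap has to happen before AllHands — holds.
AllHands feeds into Postmortem, so it must come first — holds.
The VendorCall can't start until after the OffsitePrep — holds.
One-on-one feeds into Demo, so it must come first — holds.
VendorCall must start at one of 3pm through 7pm (inclusive) — holds.
There is only one room — holds.
AllHands has to happen before Sync — holds.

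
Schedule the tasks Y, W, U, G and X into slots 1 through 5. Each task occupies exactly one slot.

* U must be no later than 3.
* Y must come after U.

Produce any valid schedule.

X -> 1; U -> 1; Y -> 2; W -> 1; G -> 1

Checking: U(1) before Y(2); U=1 in [1,3].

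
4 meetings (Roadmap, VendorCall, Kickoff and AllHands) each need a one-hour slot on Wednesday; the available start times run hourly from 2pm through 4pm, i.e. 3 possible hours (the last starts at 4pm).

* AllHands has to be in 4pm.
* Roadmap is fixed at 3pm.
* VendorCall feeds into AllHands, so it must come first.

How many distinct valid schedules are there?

Splitting on VendorCall: it can be 2pm (3), 3pm (3). Listing each branch's schedules as (Roadmap, Kickoff, AllHands):
VendorCall=2pm: (3pm,2pm,4pm) (3pm,3pm,4pm) (3pm,4pm,4pm) — 3.
VendorCall=3pm: (3pm,2pm,4pm) (3pm,3pm,4pm) (3pm,4pm,4pm) — 3.
Summing: 3 + 3 = 6.

6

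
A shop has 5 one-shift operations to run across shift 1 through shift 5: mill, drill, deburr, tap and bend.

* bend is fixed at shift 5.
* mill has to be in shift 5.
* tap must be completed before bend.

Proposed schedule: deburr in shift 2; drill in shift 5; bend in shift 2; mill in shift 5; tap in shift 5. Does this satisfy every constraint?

tap must be completed before bend — violated.
mill has to be in shift 5 — holds.
bend is fixed at shift 5 — violated.

No — it violates: tap must be completed before bend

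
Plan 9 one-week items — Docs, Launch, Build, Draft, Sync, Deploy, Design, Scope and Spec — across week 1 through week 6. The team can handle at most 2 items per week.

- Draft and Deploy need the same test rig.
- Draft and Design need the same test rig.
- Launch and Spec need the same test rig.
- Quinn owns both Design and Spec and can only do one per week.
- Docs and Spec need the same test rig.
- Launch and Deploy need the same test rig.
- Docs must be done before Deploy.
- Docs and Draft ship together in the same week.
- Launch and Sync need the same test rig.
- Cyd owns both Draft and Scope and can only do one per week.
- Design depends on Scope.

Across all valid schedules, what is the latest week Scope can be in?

week 5

Downstream work caps Scope at week 5.
Scope at week 5 is achievable: Docs -> week 1, Draft -> week 1, Scope -> week 5, Spec -> week 4, Launch -> week 3, Sync -> week 4, Deploy -> week 2, Build -> week 2, Design -> week 6.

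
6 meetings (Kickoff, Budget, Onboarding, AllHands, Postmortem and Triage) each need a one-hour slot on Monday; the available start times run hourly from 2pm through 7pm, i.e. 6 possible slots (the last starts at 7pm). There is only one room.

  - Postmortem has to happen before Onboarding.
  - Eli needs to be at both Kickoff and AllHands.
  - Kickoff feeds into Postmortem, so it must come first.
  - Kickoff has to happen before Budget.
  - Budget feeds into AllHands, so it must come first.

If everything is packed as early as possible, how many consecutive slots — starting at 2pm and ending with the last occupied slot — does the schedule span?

6

The precedence chain requires at least 3 distinct slots.
With at most 1 per slot and 6 meetings, at least 6 slots are needed.
6 works (last occupied slot: 7pm): for example Triage in 7pm, Kickoff in 2pm, Postmortem in 4pm, Onboarding in 5pm, AllHands in 6pm, Budget in 3pm.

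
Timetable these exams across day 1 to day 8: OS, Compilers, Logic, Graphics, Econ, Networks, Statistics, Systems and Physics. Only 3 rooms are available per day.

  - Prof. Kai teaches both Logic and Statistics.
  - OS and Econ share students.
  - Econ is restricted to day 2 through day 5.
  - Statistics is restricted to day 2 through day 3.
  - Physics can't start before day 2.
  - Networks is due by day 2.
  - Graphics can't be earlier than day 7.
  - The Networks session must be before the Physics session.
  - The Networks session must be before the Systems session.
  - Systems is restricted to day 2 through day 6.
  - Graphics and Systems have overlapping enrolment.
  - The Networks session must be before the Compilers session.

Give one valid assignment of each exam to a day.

Graphics -> day 7, Econ -> day 2, OS -> day 1, Systems -> day 2, Logic -> day 1, Networks -> day 1, Statistics -> day 2, Physics -> day 3, Compilers -> day 3

Checking: Networks(day 1) before Systems(day 2); Networks(day 1) before Physics(day 3); Networks(day 1) before Compilers(day 3); Graphics(day 7) != Systems(day 2); OS(day 1) != Econ(day 2); Logic(day 1) != Statistics(day 2); Econ=day 2 in [day 2,day 5]; Graphics=day 7 in [day 7,day 8]; Physics=day 3 in [day 2,day 8]; Systems=day 2 in [day 2,day 6]; Networks=day 1 in [day 1,day 2]; Statistics=day 2 in [day 2,day 3]; max 3 per day (cap 3).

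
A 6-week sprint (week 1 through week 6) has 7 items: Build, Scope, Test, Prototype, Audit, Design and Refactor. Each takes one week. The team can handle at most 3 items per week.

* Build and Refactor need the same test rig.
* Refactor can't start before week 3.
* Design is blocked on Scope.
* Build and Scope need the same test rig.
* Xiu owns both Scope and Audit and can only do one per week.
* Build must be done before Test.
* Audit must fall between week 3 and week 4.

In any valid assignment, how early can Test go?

Precedence pushes Test to at least week 2.
Test at week 2 is achievable: Design=week 3, Test=week 2, Prototype=week 1, Scope=week 2, Build=week 1, Refactor=week 3, Audit=week 3.

week 2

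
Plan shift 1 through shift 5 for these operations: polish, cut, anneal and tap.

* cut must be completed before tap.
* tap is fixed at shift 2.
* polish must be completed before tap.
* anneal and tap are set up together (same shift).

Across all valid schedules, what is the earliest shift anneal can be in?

shift 2

Anneal must be in the same shift as tap, which can't be before shift 2, so anneal is at least shift 2; anneal must be in the same shift as tap, which can't be after shift 2, so anneal is at most shift 2.
anneal at shift 2 is achievable: anneal in shift 2, cut in shift 1, tap in shift 2, polish in shift 1.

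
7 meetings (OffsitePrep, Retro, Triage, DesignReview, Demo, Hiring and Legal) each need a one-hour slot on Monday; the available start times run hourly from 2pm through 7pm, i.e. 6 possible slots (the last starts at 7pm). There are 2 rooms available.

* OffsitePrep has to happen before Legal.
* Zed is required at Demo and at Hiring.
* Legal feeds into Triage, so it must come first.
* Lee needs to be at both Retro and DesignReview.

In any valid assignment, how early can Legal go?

Precedence pushes Legal to at least 3pm; downstream work caps Legal at 6pm.
Legal at 3pm is achievable: Legal -> 3pm, DesignReview -> 3pm, OffsitePrep -> 2pm, Triage -> 4pm, Demo -> 4pm, Retro -> 2pm, Hiring -> 5pm.

3pm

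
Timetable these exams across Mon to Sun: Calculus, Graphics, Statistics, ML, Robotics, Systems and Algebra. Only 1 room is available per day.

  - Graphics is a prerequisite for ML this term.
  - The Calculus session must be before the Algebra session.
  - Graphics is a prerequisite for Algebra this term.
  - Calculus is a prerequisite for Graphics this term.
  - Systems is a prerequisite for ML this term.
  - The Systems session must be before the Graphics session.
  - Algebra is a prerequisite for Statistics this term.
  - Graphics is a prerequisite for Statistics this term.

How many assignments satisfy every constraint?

Splitting on Calculus: it can be Mon (18), Tue (18), Wed (6). Listing each branch's schedules as (Graphics, Statistics, ML, Robotics, Systems, Algebra):
Calculus=Mon: (Wed,Fri,Sat,Sun,Tue,Thu) (Wed,Fri,Sun,Sat,Tue,Thu) (Wed,Sat,Thu,Sun,Tue,Fri) (Wed,Sat,Fri,Sun,Tue,Thu) (Wed,Sat,Sun,Thu,Tue,Fri) (Wed,Sat,Sun,Fri,Tue,Thu) (Wed,Sun,Thu,Fri,Tue,Sat) (Wed,Sun,Thu,Sat,Tue,Fri) (Wed,Sun,Fri,Thu,Tue,Sat) (Wed,Sun,Fri,Sat,Tue,Thu) (Wed,Sun,Sat,Thu,Tue,Fri) (Wed,Sun,Sat,Fri,Tue,Thu) (Thu,Sat,Sun,Tue,Wed,Fri) (Thu,Sat,Sun,Wed,Tue,Fri) (Thu,Sun,Fri,Tue,Wed,Sat) (Thu,Sun,Fri,Wed,Tue,Sat) (Thu,Sun,Sat,Tue,Wed,Fri) (Thu,Sun,Sat,Wed,Tue,Fri) — 18.
Calculus=Tue: (Wed,Fri,Sat,Sun,Mon,Thu) (Wed,Fri,Sun,Sat,Mon,Thu) (Wed,Sat,Thu,Sun,Mon,Fri) (Wed,Sat,Fri,Sun,Mon,Thu) (Wed,Sat,Sun,Thu,Mon,Fri) (Wed,Sat,Sun,Fri,Mon,Thu) (Wed,Sun,Thu,Fri,Mon,Sat) (Wed,Sun,Thu,Sat,Mon,Fri) (Wed,Sun,Fri,Thu,Mon,Sat) (Wed,Sun,Fri,Sat,Mon,Thu) (Wed,Sun,Sat,Thu,Mon,Fri) (Wed,Sun,Sat,Fri,Mon,Thu) (Thu,Sat,Sun,Mon,Wed,Fri) (Thu,Sat,Sun,Wed,Mon,Fri) (Thu,Sun,Fri,Mon,Wed,Sat) (Thu,Sun,Fri,Wed,Mon,Sat) (Thu,Sun,Sat,Mon,Wed,Fri) (Thu,Sun,Sat,Wed,Mon,Fri) — 18.
Calculus=Wed: (Thu,Sat,Sun,Mon,Tue,Fri) (Thu,Sat,Sun,Tue,Mon,Fri) (Thu,Sun,Fri,Mon,Tue,Sat) (Thu,Sun,Fri,Tue,Mon,Sat) (Thu,Sun,Sat,Mon,Tue,Fri) (Thu,Sun,Sat,Tue,Mon,Fri) — 6.
Summing: 18 + 18 + 6 = 42.

42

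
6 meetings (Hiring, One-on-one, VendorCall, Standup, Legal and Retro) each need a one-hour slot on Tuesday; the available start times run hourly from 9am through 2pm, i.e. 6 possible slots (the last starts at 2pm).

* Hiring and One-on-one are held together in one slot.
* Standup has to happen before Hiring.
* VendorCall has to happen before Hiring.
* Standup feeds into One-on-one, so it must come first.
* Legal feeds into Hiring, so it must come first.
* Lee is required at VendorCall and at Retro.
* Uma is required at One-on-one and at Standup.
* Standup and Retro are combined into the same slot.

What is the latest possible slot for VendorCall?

1pm

Downstream work caps VendorCall at 1pm.
VendorCall at 1pm is achievable: Hiring -> 2pm; VendorCall -> 1pm; Standup -> 9am; Retro -> 9am; Legal -> 9am; One-on-one -> 2pm.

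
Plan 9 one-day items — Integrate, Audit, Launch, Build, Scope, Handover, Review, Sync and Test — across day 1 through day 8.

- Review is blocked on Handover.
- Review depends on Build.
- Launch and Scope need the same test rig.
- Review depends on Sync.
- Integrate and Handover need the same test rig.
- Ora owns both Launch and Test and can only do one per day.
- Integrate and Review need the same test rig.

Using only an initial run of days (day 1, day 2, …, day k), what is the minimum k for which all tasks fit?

The precedence chain requires at least 2 distinct days.
Could 2 days be enough, i.e. nothing placed later than day 2? No: Review must come after Sync (at day 1 or later) → {day 2}; Handover must come before Review (at day 2 or earlier) → {day 1}; Integrate can't share with Review (day 2) → {day 1}; Handover can't share with Integrate (day 1) → nothing is left.
So 2 days is not enough.
3 works (last occupied day: day 3): for example Sync -> day 1; Launch -> day 1; Test -> day 2; Scope -> day 2; Handover -> day 1; Build -> day 1; Review -> day 2; Integrate -> day 3; Audit -> day 1.

3 days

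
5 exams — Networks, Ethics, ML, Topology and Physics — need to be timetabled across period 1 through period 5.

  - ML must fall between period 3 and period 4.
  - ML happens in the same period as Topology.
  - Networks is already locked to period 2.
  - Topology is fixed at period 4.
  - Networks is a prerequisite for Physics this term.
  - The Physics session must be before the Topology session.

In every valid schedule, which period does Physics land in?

period 3

Networks is fixed at period 2 and must come before Physics, so Physics is at least period 3.
Topology is fixed at period 4 and must come after Physics, so Physics is at most period 3.
So Physics must be period 3.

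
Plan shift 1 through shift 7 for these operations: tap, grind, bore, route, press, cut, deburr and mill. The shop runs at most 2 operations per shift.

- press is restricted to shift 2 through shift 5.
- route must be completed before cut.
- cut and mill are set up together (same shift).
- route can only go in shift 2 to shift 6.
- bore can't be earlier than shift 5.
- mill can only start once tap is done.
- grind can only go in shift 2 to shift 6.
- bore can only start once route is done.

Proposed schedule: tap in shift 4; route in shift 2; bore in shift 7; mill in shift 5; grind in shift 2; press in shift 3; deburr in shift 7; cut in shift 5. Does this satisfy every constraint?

bore can only start once route is done — holds.
route can only go in shift 2 to shift 6 — holds.
cut and mill are set up together (same shift) — holds.
grind can only go in shift 2 to shift 6 — holds.
The shop runs at most 2 operations per shift — holds.
press is restricted to shift 2 through shift 5 — holds.
bore can't be earlier than shift 5 — holds.
route must be completed before cut — holds.
mill can only start once tap is done — holds.

Yes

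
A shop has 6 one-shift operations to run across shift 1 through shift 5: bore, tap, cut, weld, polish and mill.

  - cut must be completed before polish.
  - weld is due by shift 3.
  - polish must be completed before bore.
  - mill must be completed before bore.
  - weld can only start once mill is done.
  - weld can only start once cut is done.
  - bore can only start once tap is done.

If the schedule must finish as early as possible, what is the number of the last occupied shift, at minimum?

The precedence chain requires at least 3 distinct shifts.
3 works (last occupied shift: shift 3): for example tap=shift 1; polish=shift 2; mill=shift 1; weld=shift 2; cut=shift 1; bore=shift 3.

3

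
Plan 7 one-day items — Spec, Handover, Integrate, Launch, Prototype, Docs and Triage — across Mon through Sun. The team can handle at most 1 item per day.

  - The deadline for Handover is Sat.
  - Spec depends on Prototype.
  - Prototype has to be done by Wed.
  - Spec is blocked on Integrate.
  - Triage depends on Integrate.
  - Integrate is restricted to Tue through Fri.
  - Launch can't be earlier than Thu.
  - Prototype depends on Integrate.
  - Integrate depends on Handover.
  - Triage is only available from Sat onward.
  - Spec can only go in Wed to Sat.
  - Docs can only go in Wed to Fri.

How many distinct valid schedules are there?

Splitting on Spec: it can be Thu (2), Fri (2), Sat (2). Listing each branch's schedules as (Handover, Integrate, Launch, Prototype, Docs, Triage):
Spec=Thu: (Mon,Tue,Sat,Wed,Fri,Sun) (Mon,Tue,Sun,Wed,Fri,Sat) — 2.
Spec=Fri: (Mon,Tue,Sat,Wed,Thu,Sun) (Mon,Tue,Sun,Wed,Thu,Sat) — 2.
Spec=Sat: (Mon,Tue,Thu,Wed,Fri,Sun) (Mon,Tue,Fri,Wed,Thu,Sun) — 2.
Summing: 2 + 2 + 2 = 6.

6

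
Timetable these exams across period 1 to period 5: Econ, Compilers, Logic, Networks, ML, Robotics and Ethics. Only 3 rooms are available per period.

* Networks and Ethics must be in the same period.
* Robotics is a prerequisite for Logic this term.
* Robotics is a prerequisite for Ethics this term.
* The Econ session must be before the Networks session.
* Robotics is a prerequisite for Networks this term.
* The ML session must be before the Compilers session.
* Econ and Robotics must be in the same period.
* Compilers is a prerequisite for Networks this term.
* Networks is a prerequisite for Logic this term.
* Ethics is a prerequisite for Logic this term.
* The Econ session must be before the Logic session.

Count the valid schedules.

13

Splitting on Econ: it can be period 1 (5), period 2 (5), period 3 (3). Listing each branch's schedules as (Compilers, Logic, Networks, ML, Robotics, Ethics) by period number:
Econ=period 1: (2,4,3,1,1,3) (2,5,3,1,1,3) (2,5,4,1,1,4) (3,5,4,1,1,4) (3,5,4,2,1,4) — 5.
Econ=period 2: (2,4,3,1,2,3) (2,5,3,1,2,3) (2,5,4,1,2,4) (3,5,4,1,2,4) (3,5,4,2,2,4) — 5.
Econ=period 3: (2,5,4,1,3,4) (3,5,4,1,3,4) (3,5,4,2,3,4) — 3.
Summing: 5 + 5 + 3 = 13.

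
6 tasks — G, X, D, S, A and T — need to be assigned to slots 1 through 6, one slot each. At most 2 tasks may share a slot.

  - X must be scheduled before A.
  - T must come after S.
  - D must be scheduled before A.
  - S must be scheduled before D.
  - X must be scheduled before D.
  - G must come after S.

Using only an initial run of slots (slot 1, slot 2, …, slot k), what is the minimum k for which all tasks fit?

The precedence chain requires at least 3 distinct slots.
With at most 2 per slot and 6 tasks, at least 3 slots are needed.
3 works (last occupied slot: 3): for example S=1; G=2; D=2; X=1; A=3; T=3.

3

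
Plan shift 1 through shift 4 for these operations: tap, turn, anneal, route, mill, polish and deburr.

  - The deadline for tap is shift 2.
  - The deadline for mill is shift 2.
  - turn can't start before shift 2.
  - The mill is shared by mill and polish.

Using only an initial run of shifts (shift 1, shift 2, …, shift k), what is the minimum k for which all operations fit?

2

turn can't be placed before shift 2, so the schedule must run through at least shift 2.
2 works (last occupied shift: shift 2): for example tap=shift 1, polish=shift 2, anneal=shift 1, deburr=shift 1, turn=shift 2, route=shift 1, mill=shift 1.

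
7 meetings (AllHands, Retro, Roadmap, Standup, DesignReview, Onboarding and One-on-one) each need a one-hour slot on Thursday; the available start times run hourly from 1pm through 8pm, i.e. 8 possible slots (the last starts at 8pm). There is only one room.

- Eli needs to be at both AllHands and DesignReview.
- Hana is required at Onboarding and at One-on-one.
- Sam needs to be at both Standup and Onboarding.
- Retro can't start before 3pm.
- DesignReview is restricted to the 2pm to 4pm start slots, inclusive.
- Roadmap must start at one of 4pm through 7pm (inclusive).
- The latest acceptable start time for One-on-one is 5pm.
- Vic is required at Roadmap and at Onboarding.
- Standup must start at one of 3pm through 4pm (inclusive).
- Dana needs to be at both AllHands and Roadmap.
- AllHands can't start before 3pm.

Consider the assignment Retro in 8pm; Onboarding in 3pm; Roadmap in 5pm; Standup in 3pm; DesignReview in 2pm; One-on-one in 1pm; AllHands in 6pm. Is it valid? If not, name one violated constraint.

No — it violates: Sam needs to be at both Standup and Onboarding

Eli needs to be at both AllHands and DesignReview — holds.
The latest acceptable start time for One-on-one is 5pm — holds.
AllHands can't start before 3pm — holds.
Vic is required at Roadmap and at Onboarding — holds.
There is only one room — violated.
Sam needs to be at both Standup and Onboarding — violated.
Hana is required at Onboarding and at One-on-one — holds.
Dana needs to be at both AllHands and Roadmap — holds.
Roadmap must start at one of 4pm through 7pm (inclusive) — holds.
DesignReview is restricted to the 2pm to 4pm start slots, inclusive — holds.
Retro can't start before 3pm — holds.
Standup must start at one of 3pm through 4pm (inclusive) — holds.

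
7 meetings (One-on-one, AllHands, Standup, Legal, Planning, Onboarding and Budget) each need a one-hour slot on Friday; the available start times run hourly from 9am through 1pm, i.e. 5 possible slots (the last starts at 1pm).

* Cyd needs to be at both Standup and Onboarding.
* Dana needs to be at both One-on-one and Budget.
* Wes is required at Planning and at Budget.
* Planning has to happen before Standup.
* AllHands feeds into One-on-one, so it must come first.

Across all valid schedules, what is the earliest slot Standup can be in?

10am

Precedence pushes Standup to at least 10am.
Standup at 10am is achievable: AllHands in 9am, Legal in 9am, Standup in 10am, Planning in 9am, One-on-one in 10am, Onboarding in 9am, Budget in 11am.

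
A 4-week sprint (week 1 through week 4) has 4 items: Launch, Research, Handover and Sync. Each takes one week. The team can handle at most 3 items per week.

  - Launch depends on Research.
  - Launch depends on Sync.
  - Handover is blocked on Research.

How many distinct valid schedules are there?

Splitting on Launch: it can be week 2 (3), week 3 (10), week 4 (18). Listing each branch's schedules as (Research, Handover, Sync) by week number:
Launch=week 2: (1,2,1) (1,3,1) (1,4,1) — 3.
Launch=week 3: (1,2,1) (1,2,2) (1,3,1) (1,3,2) (1,4,1) (1,4,2) (2,3,1) (2,3,2) (2,4,1) (2,4,2) — 10.
Launch=week 4: (1,2,1) (1,2,2) (1,2,3) (1,3,1) (1,3,2) (1,3,3) (1,4,1) (1,4,2) (1,4,3) (2,3,1) (2,3,2) (2,3,3) (2,4,1) (2,4,2) (2,4,3) (3,4,1) (3,4,2) (3,4,3) — 18.
Summing: 3 + 10 + 18 = 31.

31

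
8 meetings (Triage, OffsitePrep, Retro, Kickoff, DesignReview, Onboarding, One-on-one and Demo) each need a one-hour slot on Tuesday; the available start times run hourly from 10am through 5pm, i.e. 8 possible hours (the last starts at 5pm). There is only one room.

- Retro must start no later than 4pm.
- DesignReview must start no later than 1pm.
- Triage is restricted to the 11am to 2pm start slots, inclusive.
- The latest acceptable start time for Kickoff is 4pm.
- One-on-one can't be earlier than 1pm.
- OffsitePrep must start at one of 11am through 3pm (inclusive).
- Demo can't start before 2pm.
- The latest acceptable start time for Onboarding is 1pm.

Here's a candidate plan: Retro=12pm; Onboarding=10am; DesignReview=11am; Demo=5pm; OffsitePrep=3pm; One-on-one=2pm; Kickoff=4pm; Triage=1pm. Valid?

Yes, all constraints hold

Triage is restricted to the 11am to 2pm start slots, inclusive — holds.
OffsitePrep must start at one of 11am through 3pm (inclusive) — holds.
The latest acceptable start time for Onboarding is 1pm — holds.
Retro must start no later than 4pm — holds.
DesignReview must start no later than 1pm — holds.
One-on-one can't be earlier than 1pm — holds.
There is only one room — holds.
Demo can't start before 2pm — holds.
The latest acceptable start time for Kickoff is 4pm — holds.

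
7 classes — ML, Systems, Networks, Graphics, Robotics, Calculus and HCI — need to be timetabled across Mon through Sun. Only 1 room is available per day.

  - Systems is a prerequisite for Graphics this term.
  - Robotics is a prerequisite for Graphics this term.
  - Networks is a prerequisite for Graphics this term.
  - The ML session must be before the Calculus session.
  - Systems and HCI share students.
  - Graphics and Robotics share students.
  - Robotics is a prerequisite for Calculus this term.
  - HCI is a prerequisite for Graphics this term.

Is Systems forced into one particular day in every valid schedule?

Systems can be Mon (e.g. Calculus in Sun, Robotics in Tue, Networks in Wed, HCI in Thu, Systems in Mon, ML in Sat, Graphics in Fri) or Tue (e.g. HCI -> Thu, ML -> Sat, Calculus -> Sun, Graphics -> Fri, Networks -> Wed, Robotics -> Mon, Systems -> Tue).

No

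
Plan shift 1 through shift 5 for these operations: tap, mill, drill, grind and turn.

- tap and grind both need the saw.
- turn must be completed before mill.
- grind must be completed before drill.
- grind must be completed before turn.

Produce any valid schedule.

turn=shift 2, drill=shift 2, tap=shift 2, mill=shift 3, grind=shift 1

Checking: turn(shift 2) before mill(shift 3); grind(shift 1) before drill(shift 2); grind(shift 1) before turn(shift 2); tap(shift 2) != grind(shift 1).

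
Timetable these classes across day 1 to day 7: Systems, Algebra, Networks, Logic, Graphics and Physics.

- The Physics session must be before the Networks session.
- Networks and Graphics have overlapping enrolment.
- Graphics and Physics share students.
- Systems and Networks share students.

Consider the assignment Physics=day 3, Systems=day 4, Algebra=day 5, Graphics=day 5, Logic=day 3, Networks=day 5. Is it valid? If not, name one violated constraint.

No — it violates: Networks and Graphics have overlapping enrolment

The Physics session must be before the Networks session — holds.
Graphics and Physics share students — holds.
Systems and Networks share students — holds.
Networks and Graphics have overlapping enrolment — violated.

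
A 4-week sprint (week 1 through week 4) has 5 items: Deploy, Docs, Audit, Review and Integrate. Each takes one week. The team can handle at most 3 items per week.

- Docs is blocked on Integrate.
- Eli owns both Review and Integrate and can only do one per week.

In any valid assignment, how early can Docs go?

week 2

Precedence pushes Docs to at least week 2.
Docs at week 2 is achievable: Review in week 2; Deploy in week 1; Docs in week 2; Integrate in week 1; Audit in week 1.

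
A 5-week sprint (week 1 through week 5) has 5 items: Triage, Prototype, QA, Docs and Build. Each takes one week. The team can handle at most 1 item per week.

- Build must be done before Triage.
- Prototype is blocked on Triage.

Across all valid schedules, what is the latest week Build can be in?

Downstream work caps Build at week 3.
Build at week 3 is achievable: QA in week 1; Docs in week 2; Triage in week 4; Prototype in week 5; Build in week 3.

week 3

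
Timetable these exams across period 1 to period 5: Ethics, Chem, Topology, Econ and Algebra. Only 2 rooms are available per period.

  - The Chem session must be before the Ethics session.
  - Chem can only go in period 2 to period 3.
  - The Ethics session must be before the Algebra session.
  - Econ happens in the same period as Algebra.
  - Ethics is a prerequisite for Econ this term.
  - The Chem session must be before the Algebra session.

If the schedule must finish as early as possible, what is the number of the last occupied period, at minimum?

4

The precedence chain requires at least 3 distinct periods.
With at most 2 per period and 5 exams, at least 3 periods are needed.
Propagating the time windows through the other constraints, Econ can't land before period 4, so the schedule must run through at least period 4.
4 works (last occupied period: period 4): for example Topology -> period 1; Algebra -> period 4; Chem -> period 2; Econ -> period 4; Ethics -> period 3.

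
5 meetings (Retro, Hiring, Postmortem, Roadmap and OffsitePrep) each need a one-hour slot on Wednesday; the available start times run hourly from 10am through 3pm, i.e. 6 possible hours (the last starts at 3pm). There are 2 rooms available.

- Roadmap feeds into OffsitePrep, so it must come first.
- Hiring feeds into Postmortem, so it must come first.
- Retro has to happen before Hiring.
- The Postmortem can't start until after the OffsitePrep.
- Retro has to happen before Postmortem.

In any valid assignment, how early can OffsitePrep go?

Precedence pushes OffsitePrep to at least 11am; downstream work caps OffsitePrep at 2pm.
OffsitePrep at 11am is achievable: Roadmap -> 10am; Postmortem -> 12pm; Hiring -> 11am; Retro -> 10am; OffsitePrep -> 11am.

11am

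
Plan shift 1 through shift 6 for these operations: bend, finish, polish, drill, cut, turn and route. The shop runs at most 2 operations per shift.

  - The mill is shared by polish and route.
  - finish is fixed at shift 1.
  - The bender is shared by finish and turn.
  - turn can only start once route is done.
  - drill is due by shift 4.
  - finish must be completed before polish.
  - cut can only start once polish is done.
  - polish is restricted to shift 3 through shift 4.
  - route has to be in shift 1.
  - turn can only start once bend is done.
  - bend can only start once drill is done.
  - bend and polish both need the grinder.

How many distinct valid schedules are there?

Splitting on bend: it can be shift 3 (6), shift 4 (12), shift 5 (15). Listing each branch's schedules as (finish, polish, drill, cut, turn, route) by shift number:
bend=shift 3: (1,4,2,5,4,1) (1,4,2,5,5,1) (1,4,2,5,6,1) (1,4,2,6,4,1) (1,4,2,6,5,1) (1,4,2,6,6,1) — 6.
bend=shift 4: (1,3,2,4,5,1) (1,3,2,4,6,1) (1,3,2,5,5,1) (1,3,2,5,6,1) (1,3,2,6,5,1) (1,3,2,6,6,1) (1,3,3,4,5,1) (1,3,3,4,6,1) (1,3,3,5,5,1) (1,3,3,5,6,1) (1,3,3,6,5,1) (1,3,3,6,6,1) — 12.
bend=shift 5: (1,3,2,4,6,1) (1,3,2,5,6,1) (1,3,2,6,6,1) (1,3,3,4,6,1) (1,3,3,5,6,1) (1,3,3,6,6,1) (1,3,4,4,6,1) (1,3,4,5,6,1) (1,3,4,6,6,1) (1,4,2,5,6,1) (1,4,2,6,6,1) (1,4,3,5,6,1) (1,4,3,6,6,1) (1,4,4,5,6,1) (1,4,4,6,6,1) — 15.
Summing: 6 + 12 + 15 = 33.

33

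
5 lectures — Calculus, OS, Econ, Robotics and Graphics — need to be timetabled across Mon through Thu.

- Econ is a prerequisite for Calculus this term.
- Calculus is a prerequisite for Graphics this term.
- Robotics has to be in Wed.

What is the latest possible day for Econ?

Downstream work caps Econ at Tue.
Econ at Tue is achievable: Econ=Tue; Robotics=Wed; Calculus=Wed; OS=Mon; Graphics=Thu.

Tue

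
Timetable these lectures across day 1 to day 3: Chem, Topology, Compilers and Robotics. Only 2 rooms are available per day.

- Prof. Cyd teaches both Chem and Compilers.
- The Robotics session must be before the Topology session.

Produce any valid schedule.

Topology=day 2, Chem=day 1, Compilers=day 2, Robotics=day 1

Checking: Robotics(day 1) before Topology(day 2); Chem(day 1) != Compilers(day 2); max 2 per day (cap 2).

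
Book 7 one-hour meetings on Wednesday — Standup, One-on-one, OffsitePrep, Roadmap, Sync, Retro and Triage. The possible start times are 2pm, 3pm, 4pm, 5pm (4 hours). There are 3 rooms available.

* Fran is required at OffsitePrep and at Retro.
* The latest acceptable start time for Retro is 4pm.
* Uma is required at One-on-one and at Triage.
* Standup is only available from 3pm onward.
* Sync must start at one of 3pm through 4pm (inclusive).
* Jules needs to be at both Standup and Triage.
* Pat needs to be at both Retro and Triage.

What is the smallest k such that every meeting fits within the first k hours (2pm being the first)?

With at most 3 per hour and 7 meetings, at least 3 hours are needed.
Standup can't be placed before 3pm — that is hour 2 counting from 2pm — so the schedule must run through at least 2 hours.
3 works (last occupied hour: 4pm): for example One-on-one in 2pm; OffsitePrep in 2pm; Standup in 3pm; Triage in 4pm; Sync in 3pm; Retro in 3pm; Roadmap in 2pm.

3 hours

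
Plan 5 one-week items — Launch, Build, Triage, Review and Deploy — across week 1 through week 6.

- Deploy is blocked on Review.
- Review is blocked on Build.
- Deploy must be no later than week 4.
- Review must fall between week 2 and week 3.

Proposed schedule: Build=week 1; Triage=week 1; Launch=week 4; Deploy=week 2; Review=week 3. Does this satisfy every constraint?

Deploy is blocked on Review — violated.
Deploy must be no later than week 4 — holds.
Review must fall between week 2 and week 3 — holds.
Review is blocked on Build — holds.

No. Deploy is blocked on Review is not satisfied.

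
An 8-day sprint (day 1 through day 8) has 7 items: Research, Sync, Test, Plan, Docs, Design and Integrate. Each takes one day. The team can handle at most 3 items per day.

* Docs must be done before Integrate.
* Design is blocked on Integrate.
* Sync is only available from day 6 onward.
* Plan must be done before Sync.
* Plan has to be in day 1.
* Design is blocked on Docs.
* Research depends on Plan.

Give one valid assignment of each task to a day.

Sync in day 6; Test in day 1; Design in day 3; Plan in day 1; Research in day 2; Integrate in day 2; Docs in day 1

Checking: Docs(day 1) before Design(day 3); Integrate(day 2) before Design(day 3); Plan(day 1) before Research(day 2); Docs(day 1) before Integrate(day 2); Plan(day 1) before Sync(day 6); Plan=day 1 in [day 1,day 1]; Sync=day 6 in [day 6,day 8]; max 3 per day (cap 3).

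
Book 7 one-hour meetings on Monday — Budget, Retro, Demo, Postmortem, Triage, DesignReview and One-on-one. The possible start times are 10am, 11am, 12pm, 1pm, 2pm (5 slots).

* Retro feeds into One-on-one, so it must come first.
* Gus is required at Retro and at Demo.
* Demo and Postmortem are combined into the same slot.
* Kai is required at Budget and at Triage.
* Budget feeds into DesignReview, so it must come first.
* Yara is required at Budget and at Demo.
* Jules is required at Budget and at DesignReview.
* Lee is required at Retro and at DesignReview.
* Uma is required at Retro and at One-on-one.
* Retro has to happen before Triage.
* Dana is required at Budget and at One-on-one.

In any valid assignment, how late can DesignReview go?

2pm

Precedence pushes DesignReview to at least 11am.
DesignReview at 2pm is achievable: Triage -> 11am, One-on-one -> 11am, Retro -> 10am, Budget -> 10am, DesignReview -> 2pm, Demo -> 11am, Postmortem -> 11am.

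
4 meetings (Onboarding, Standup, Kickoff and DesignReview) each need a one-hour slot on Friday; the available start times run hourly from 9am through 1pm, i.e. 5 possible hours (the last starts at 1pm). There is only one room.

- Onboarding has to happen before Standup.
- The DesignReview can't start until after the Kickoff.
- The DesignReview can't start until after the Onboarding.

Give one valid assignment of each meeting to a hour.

DesignReview=11am; Kickoff=10am; Standup=12pm; Onboarding=9am

Checking: Onboarding(9am) before Standup(12pm); Onboarding(9am) before DesignReview(11am); Kickoff(10am) before DesignReview(11am); max 1 per hour (cap 1).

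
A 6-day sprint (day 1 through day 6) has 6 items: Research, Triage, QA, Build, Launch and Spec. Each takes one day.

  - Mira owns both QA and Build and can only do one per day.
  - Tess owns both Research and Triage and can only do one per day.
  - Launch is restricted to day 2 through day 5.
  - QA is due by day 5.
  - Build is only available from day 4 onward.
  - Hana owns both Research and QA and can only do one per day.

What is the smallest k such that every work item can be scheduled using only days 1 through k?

4

Build can't be placed before day 4, so the schedule must run through at least day 4.
4 works (last occupied day: day 4): for example QA -> day 2; Triage -> day 2; Research -> day 1; Launch -> day 2; Build -> day 4; Spec -> day 1.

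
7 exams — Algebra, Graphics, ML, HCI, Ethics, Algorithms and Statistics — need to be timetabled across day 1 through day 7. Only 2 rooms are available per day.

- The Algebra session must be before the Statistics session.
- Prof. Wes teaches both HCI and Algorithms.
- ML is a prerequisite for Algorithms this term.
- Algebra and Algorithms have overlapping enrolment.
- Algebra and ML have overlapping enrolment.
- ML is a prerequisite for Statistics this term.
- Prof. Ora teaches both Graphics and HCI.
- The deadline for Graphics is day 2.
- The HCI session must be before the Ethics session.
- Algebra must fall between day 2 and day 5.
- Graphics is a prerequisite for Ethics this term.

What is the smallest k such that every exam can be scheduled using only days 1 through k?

The precedence chain requires at least 2 distinct days.
With at most 2 per day and 7 exams, at least 4 days are needed.
Propagating the time windows through the other constraints, Statistics can't land before day 3, so the schedule must run through at least day 3.
4 works (last occupied day: day 4): for example Algorithms=day 4, ML=day 1, Algebra=day 2, Statistics=day 3, Ethics=day 3, Graphics=day 1, HCI=day 2.

4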